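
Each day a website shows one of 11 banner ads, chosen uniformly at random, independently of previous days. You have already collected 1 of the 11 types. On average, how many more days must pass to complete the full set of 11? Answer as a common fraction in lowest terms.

Starting from 1 distinct type, each trial gives a new one with probability (11−i)/11 when i types are held, so the wait for the next new type is 11/(11−i).
E = 11/10 + 11/9 + 11/8 + 11/7 + 11/6 + 11/5 + 11/4 + 11/3 + 11/2 + 11/1 = 81191/2520.

81191/2520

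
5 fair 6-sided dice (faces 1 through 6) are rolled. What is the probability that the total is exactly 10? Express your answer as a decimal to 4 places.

0.0162

There are 6^5 = 7776 equally likely outcomes.
The number of ordered 5-tuples from {1,…,6} summing to 10 is 126.
P(sum = 10) = 126/7776 = 7/432 ≈ 0.0162.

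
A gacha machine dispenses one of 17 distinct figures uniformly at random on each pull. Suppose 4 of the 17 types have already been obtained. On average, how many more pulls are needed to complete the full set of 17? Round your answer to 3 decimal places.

Starting from 4 distinct types, each trial gives a new one with probability (17−i)/17 when i types are held, so the wait for the next new type is 17/(17−i).
E = 17/13 + 17/12 + 17/11 + 17/10 + 17/9 + 17/8 + 17/7 + 17/6 + 17/5 + 17/4 + 17/3 + 17/2 + 17/1 = 19481881/360360 ≈ 54.062.

54.062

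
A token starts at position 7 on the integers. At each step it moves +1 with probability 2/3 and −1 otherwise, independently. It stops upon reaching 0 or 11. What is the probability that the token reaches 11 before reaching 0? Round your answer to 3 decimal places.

0.993

Let r = q/p = (1/3)/(2/3) = 1/2. The recurrence P(i) = p·P(i+1) + q·P(i−1) with P(0)=0, P(11)=1 gives P(i) = (1 − r^i)/(1 − r^11).
P(7) = (1 − (1/2)^7) / (1 − (1/2)^11) = 2032/2047 ≈ 0.993.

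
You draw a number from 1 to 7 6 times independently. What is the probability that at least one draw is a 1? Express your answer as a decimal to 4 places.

P(no draw is a 1) = (6/7)^6 ≈ 0.3966.
P(at least one) = 1 − 0.3966 = 0.6034.

0.6034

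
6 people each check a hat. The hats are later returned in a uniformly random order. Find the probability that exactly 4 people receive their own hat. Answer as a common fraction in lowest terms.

Choose which 4 of the 6 are fixed: C(6,4) = 15 ways.
The remaining 2 must have no fixed point: D(2) = 1.
P = 15·1/720 = 1/48.

1/48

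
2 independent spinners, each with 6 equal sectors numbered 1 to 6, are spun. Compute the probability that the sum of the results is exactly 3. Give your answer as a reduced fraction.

There are 6^2 = 36 equally likely outcomes.
The number of ordered 2-tuples from {1,…,6} summing to 3 is 2.
P(sum = 3) = 2/36 = 1/18.

1/18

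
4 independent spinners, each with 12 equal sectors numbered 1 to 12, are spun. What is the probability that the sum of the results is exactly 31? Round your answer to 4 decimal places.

There are 12^4 = 20736 equally likely outcomes.
The number of ordered 4-tuples from {1,…,12} summing to 31 is 916.
P(sum = 31) = 916/20736 = 229/5184 ≈ 0.0442.

0.0442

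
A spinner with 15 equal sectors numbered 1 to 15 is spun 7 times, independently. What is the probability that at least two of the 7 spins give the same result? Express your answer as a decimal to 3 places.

P(all 7 different) = 15/15 · 14/15 · ··· · 9/15 ≈ 0.190.
P(at least two equal) = 1 − 0.190 = 0.810.

0.810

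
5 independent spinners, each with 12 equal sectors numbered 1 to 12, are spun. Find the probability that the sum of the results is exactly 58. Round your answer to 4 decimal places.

There are 12^5 = 248832 equally likely outcomes.
The number of ordered 5-tuples from {1,…,12} summing to 58 is 15.
P(sum = 58) = 15/248832 = 5/82944 ≈ 0.0001.

0.0001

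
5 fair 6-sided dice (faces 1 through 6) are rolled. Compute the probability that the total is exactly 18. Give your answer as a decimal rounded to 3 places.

0.100

There are 6^5 = 7776 equally likely outcomes.
The number of ordered 5-tuples from {1,…,6} summing to 18 is 780.
P(sum = 18) = 780/7776 = 65/648 ≈ 0.100.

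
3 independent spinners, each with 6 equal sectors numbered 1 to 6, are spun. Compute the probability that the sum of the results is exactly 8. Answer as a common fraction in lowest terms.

There are 6^3 = 216 equally likely outcomes.
The number of ordered 3-tuples from {1,…,6} summing to 8 is 21.
P(sum = 8) = 21/216 = 7/72.

7/72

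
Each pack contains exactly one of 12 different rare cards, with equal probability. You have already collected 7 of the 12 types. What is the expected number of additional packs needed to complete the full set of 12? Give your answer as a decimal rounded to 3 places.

Starting from 7 distinct types, each trial gives a new one with probability (12−i)/12 when i types are held, so the wait for the next new type is 12/(12−i).
E = 12/5 + 12/4 + 12/3 + 12/2 + 12/1 = 137/5 ≈ 27.400.

27.400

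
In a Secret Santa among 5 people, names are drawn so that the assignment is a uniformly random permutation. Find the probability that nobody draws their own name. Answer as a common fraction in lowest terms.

This is the derangement probability: permutations of 5 with no fixed point.
D(5) = 5! · (1 − 1/1! + 1/2! − ··· + (−1)^5/5!) = 44.
P = 44/120 = 11/30.

11/30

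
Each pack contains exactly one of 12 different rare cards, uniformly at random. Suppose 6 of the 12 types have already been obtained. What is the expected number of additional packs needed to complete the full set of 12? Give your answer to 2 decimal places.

Starting from 6 distinct types, each trial gives a new one with probability (12−i)/12 when i types are held, so the wait for the next new type is 12/(12−i).
E = 12/6 + 12/5 + 12/4 + 12/3 + 12/2 + 12/1 = 147/5 ≈ 29.40.

29.40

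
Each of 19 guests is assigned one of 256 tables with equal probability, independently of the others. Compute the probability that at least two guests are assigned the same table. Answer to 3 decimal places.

0.496

It's easier to compute the probability that all 19 are distinct.
P(all distinct) = 256/256 · 255/256 · ··· · 238/256 ≈ 0.504.
So the probability of at least one match is 1 − 0.504 = 0.496.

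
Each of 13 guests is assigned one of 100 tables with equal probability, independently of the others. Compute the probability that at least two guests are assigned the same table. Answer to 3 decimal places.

0.557

It's easier to compute the probability that all 13 are distinct.
P(all distinct) = 100/100 · 99/100 · ··· · 88/100 ≈ 0.443.
So the probability of at least one match is 1 − 0.443 = 0.557.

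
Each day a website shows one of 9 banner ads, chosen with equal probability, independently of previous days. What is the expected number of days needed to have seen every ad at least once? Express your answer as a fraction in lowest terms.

After i distinct types are collected, each trial gives a new one with probability (9−i)/9, so the expected wait for the next new type is 9/(9−i).
E = 9/9 + 9/8 + 9/7 + 9/6 + 9/5 + 9/4 + 9/3 + 9/2 + 9/1 = 7129/280.

7129/280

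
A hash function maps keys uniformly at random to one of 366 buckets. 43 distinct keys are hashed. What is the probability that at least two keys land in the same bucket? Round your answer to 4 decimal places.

0.9234

It's easier to compute the probability that all 43 are distinct.
P(all distinct) = 366/366 · 365/366 · ··· · 324/366 ≈ 0.0766.
So the probability of at least one match is 1 − 0.0766 = 0.9234.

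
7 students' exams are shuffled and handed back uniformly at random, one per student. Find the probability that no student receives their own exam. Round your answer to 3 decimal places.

0.368

This is the derangement probability: permutations of 7 with no fixed point.
D(7) = 7! · (1 − 1/1! + 1/2! − ··· + (−1)^7/7!) = 1854.
P = 1854/5040 = 103/280 ≈ 0.368.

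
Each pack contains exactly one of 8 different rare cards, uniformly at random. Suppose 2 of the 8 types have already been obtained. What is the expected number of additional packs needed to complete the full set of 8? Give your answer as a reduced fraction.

98/5

Starting from 2 distinct types, each trial gives a new one with probability (8−i)/8 when i types are held, so the wait for the next new type is 8/(8−i).
E = 8/6 + 8/5 + 8/4 + 8/3 + 8/2 + 8/1 = 98/5.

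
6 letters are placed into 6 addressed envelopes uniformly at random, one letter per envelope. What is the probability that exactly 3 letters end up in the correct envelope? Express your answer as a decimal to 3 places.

Choose which 3 of the 6 are fixed: C(6,3) = 20 ways.
The remaining 3 must have no fixed point: D(3) = 2.
P = 20·2/720 = 1/18 ≈ 0.056.

0.056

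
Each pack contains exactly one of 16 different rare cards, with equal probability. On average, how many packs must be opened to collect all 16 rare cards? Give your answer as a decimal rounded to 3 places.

After i distinct types are collected, each trial gives a new one with probability (16−i)/16, so the expected wait for the next new type is 16/(16−i).
E = 16/16 + 16/15 + 16/14 + 16/13 + 16/12 + 16/11 + 16/10 + 16/9 + 16/8 + 16/7 + 16/6 + 16/5 + 16/4 + 16/3 + 16/2 + 16/1 = 2436559/45045 ≈ 54.092.

54.092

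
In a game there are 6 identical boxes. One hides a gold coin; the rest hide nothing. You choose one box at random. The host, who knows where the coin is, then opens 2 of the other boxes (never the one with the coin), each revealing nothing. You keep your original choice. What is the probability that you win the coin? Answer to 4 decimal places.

0.1667

The host can always open 2 empty boxes regardless of your choice, so the reveals give no information about your original box.
P(win by staying) = 1/6 ≈ 0.1667.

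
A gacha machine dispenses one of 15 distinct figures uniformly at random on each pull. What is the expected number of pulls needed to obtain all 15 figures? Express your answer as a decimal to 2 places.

49.77

After i distinct types are collected, each trial gives a new one with probability (15−i)/15, so the expected wait for the next new type is 15/(15−i).
E = 15/15 + 15/14 + 15/13 + 15/12 + 15/11 + 15/10 + 15/9 + 15/8 + 15/7 + 15/6 + 15/5 + 15/4 + 15/3 + 15/2 + 15/1 = 1195757/24024 ≈ 49.77.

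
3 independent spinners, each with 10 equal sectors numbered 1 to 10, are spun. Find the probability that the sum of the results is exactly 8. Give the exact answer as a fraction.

There are 10^3 = 1000 equally likely outcomes.
The number of ordered 3-tuples from {1,…,10} summing to 8 is 21.
P(sum = 8) = 21/1000.

21/1000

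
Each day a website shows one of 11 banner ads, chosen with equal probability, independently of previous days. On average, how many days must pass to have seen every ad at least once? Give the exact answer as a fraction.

After i distinct types are collected, each trial gives a new one with probability (11−i)/11, so the expected wait for the next new type is 11/(11−i).
E = 11/11 + 11/10 + 11/9 + 11/8 + 11/7 + 11/6 + 11/5 + 11/4 + 11/3 + 11/2 + 11/1 = 83711/2520.

83711/2520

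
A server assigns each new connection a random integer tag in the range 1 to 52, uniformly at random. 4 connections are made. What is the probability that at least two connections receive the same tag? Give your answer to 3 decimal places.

It's easier to compute the probability that all 4 are distinct.
P(all distinct) = 52/52 · 51/52 · ··· · 49/52 ≈ 0.889.
So the probability of at least one match is 1 − 0.889 = 0.111.

0.111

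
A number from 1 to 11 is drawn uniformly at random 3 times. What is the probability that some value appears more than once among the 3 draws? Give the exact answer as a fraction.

31/121

P(all 3 different) = 11/11 · 10/11 · ··· · 9/11 = 90/121.
P(at least two equal) = 1 − 90/121 = 31/121.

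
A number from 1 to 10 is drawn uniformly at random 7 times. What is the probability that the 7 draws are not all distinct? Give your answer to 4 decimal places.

0.9395

P(all 7 different) = 10/10 · 9/10 · ··· · 4/10 ≈ 0.0605.
P(at least two equal) = 1 − 0.0605 = 0.9395.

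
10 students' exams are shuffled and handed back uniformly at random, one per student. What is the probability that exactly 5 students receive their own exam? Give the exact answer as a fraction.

Choose which 5 of the 10 are fixed: C(10,5) = 252 ways.
The remaining 5 must have no fixed point: D(5) = 44.
P = 252·44/3628800 = 11/3600.

11/3600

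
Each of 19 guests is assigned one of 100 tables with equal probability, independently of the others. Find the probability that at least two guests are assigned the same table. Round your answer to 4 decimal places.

0.8390

It's easier to compute the probability that all 19 are distinct.
P(all distinct) = 100/100 · 99/100 · ··· · 82/100 ≈ 0.1610.
So the probability of at least one match is 1 − 0.1610 = 0.8390.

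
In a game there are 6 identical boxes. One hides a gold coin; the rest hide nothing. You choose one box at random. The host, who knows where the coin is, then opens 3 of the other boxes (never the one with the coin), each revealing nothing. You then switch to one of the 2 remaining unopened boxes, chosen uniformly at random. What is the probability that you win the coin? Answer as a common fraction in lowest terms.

5/12

Your original box holds the coin with probability 1/6, so the other 5 collectively hold it with probability 5/6.
The host can always find 3 empty boxes to open, so the reveals don't change that 5/6; it is now spread over the 2 remaining unopened boxes.
P(win by switching) = (5/6) · (1/2) = 5/12.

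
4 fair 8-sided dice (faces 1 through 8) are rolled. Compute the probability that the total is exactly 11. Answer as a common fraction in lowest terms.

There are 8^4 = 4096 equally likely outcomes.
The number of ordered 4-tuples from {1,…,8} summing to 11 is 120.
P(sum = 11) = 120/4096 = 15/512.

15/512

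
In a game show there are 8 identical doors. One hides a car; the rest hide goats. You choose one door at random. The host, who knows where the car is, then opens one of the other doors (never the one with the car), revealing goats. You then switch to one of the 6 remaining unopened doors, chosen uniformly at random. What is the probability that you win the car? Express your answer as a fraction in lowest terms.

Your original door holds the car with probability 1/8, so the other 7 collectively hold it with probability 7/8.
The host can always find an empty door to open, so this doesn't change that 7/8; it is now spread over the 6 remaining unopened doors.
P(win by switching) = (7/8) · (1/6) = 7/48.

7/48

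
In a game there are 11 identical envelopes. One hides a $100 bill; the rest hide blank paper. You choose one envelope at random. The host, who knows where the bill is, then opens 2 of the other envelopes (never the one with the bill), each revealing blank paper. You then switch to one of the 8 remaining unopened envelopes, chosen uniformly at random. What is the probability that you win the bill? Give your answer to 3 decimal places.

Your original envelope holds the bill with probability 1/11, so the other 10 collectively hold it with probability 10/11.
The host can always find 2 empty envelopes to open, so the reveals don't change that 10/11; it is now spread over the 8 remaining unopened envelopes.
P(win by switching) = (10/11) · (1/8) = 5/44 ≈ 0.114.

0.114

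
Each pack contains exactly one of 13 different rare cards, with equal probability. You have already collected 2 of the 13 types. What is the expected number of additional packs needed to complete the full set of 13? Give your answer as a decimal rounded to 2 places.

39.26

Starting from 2 distinct types, each trial gives a new one with probability (13−i)/13 when i types are held, so the wait for the next new type is 13/(13−i).
E = 13/11 + 13/10 + 13/9 + 13/8 + 13/7 + 13/6 + 13/5 + 13/4 + 13/3 + 13/2 + 13/1 = 1088243/27720 ≈ 39.26.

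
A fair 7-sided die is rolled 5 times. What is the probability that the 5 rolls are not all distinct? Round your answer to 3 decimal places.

0.850

P(all 5 different) = 7/7 · 6/7 · ··· · 3/7 ≈ 0.150.
P(at least two equal) = 1 − 0.150 = 0.850.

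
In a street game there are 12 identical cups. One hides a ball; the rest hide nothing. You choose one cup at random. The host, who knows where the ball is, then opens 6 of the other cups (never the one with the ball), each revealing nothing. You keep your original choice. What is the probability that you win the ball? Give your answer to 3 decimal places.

0.083

The host can always open 6 empty cups regardless of your choice, so the reveals give no information about your original cup.
P(win by staying) = 1/12 ≈ 0.083.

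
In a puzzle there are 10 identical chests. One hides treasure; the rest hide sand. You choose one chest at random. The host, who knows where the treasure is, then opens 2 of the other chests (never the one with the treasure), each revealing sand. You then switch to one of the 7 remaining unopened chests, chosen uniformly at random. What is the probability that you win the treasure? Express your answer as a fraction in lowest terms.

Your original chest holds the treasure with probability 1/10, so the other 9 collectively hold it with probability 9/10.
The host can always find 2 empty chests to open, so the reveals don't change that 9/10; it is now spread over the 7 remaining unopened chests.
P(win by switching) = (9/10) · (1/7) = 9/70.

9/70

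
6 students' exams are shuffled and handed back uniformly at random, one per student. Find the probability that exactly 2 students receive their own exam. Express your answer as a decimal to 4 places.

0.1875

Choose which 2 of the 6 are fixed: C(6,2) = 15 ways.
The remaining 4 must have no fixed point: D(4) = 9.
P = 15·9/720 = 3/16 ≈ 0.1875.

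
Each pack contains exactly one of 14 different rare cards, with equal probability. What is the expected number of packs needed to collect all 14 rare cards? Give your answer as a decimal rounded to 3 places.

After i distinct types are collected, each trial gives a new one with probability (14−i)/14, so the expected wait for the next new type is 14/(14−i).
E = 14/14 + 14/13 + 14/12 + 14/11 + 14/10 + 14/9 + 14/8 + 14/7 + 14/6 + 14/5 + 14/4 + 14/3 + 14/2 + 14/1 = 1171733/25740 ≈ 45.522.

45.522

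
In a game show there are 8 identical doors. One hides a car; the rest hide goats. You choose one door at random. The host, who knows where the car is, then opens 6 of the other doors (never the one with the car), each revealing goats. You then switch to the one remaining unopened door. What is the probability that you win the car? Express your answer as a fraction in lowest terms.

Your original door holds the car with probability 1/8, so the other 7 collectively hold it with probability 7/8.
The host can always find 6 empty doors to open, so the reveals don't change that 7/8; it is now spread over the 1 remaining unopened door.
P(win by switching) = (7/8) · (1/1) = 7/8.

7/8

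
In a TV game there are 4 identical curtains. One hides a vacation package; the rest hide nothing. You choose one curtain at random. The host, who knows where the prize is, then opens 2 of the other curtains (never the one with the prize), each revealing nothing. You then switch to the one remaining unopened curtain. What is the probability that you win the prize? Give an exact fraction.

3/4

Your original curtain holds the prize with probability 1/4, so the other 3 collectively hold it with probability 3/4.
The host can always find 2 empty curtains to open, so the reveals don't change that 3/4; it is now spread over the 1 remaining unopened curtain.
P(win by switching) = (3/4) · (1/1) = 3/4.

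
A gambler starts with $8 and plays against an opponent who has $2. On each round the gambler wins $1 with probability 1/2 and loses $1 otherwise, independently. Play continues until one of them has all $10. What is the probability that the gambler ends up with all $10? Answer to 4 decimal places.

With a fair step, P(i) = ½P(i−1) + ½P(i+1) with P(0)=0, P(10)=1 has the linear solution P(i) = i/10.
P(8) = 8/10 = 4/5 ≈ 0.8000.

0.8000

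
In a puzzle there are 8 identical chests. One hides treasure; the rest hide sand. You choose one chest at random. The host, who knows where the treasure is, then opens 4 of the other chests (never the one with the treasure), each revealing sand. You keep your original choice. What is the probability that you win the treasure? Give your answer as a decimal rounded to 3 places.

The host can always open 4 empty chests regardless of your choice, so the reveals give no information about your original chest.
P(win by staying) = 1/8 ≈ 0.125.

0.125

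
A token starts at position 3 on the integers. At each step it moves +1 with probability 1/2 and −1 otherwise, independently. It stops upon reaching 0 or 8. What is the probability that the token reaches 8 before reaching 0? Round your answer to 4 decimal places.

0.3750

With a fair step, P(i) = ½P(i−1) + ½P(i+1) with P(0)=0, P(8)=1 has the linear solution P(i) = i/8.
P(3) = 3/8 ≈ 0.3750.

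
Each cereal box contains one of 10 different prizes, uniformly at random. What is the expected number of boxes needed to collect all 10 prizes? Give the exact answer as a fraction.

After i distinct types are collected, each trial gives a new one with probability (10−i)/10, so the expected wait for the next new type is 10/(10−i).
E = 10/10 + 10/9 + 10/8 + 10/7 + 10/6 + 10/5 + 10/4 + 10/3 + 10/2 + 10/1 = 7381/252.

7381/252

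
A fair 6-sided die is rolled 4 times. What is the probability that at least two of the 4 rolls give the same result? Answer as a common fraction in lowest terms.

13/18

P(all 4 different) = 6/6 · 5/6 · ··· · 3/6 = 5/18.
P(at least two equal) = 1 − 5/18 = 13/18.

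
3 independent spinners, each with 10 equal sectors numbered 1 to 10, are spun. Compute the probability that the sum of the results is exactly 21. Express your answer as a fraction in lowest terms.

There are 10^3 = 1000 equally likely outcomes.
The number of ordered 3-tuples from {1,…,10} summing to 21 is 55.
P(sum = 21) = 55/1000 = 11/200.

11/200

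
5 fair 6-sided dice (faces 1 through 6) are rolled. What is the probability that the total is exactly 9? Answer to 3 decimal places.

0.009

There are 6^5 = 7776 equally likely outcomes.
The number of ordered 5-tuples from {1,…,6} summing to 9 is 70.
P(sum = 9) = 70/7776 = 35/3888 ≈ 0.009.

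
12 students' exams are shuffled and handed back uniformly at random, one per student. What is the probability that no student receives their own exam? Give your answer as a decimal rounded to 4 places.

This is the derangement probability: permutations of 12 with no fixed point.
D(12) = 12! · (1 − 1/1! + 1/2! − ··· + (−1)^12/12!) = 176214841.
P = 176214841/479001600 = 16019531/43545600 ≈ 0.3679.

0.3679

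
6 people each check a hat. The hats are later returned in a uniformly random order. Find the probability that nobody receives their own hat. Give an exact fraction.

This is the derangement probability: permutations of 6 with no fixed point.
D(6) = 6! · (1 − 1/1! + 1/2! − ··· + (−1)^6/6!) = 265.
P = 265/720 = 53/144.

53/144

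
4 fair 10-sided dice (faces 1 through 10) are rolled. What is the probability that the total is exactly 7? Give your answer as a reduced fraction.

1/500

There are 10^4 = 10000 equally likely outcomes.
The number of ordered 4-tuples from {1,…,10} summing to 7 is 20.
P(sum = 7) = 20/10000 = 1/500.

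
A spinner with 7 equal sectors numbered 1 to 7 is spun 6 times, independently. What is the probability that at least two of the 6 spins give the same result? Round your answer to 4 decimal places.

0.9572

P(all 6 different) = 7/7 · 6/7 · ··· · 2/7 ≈ 0.0428.
P(at least two equal) = 1 − 0.0428 = 0.9572.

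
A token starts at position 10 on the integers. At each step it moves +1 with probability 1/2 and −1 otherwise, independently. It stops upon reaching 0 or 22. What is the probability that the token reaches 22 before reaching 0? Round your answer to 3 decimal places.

0.455

With a fair step, P(i) = ½P(i−1) + ½P(i+1) with P(0)=0, P(22)=1 has the linear solution P(i) = i/22.
P(10) = 10/22 = 5/11 ≈ 0.455.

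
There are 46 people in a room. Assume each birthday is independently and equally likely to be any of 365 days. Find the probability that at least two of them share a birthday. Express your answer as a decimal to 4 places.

0.9483

It's easier to compute the probability that all 46 are distinct.
P(all distinct) = 365/365 · 364/365 · ··· · 320/365 ≈ 0.0517.
So the probability of at least one match is 1 − 0.0517 = 0.9483.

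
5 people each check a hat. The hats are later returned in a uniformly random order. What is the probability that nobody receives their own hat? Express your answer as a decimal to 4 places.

This is the derangement probability: permutations of 5 with no fixed point.
D(5) = 5! · (1 − 1/1! + 1/2! − ··· + (−1)^5/5!) = 44.
P = 44/120 = 11/30 ≈ 0.3667.

0.3667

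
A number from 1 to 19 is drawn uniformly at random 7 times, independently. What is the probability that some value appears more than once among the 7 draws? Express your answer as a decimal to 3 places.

0.716

P(all 7 different) = 19/19 · 18/19 · ··· · 13/19 ≈ 0.284.
P(at least two equal) = 1 − 0.284 = 0.716.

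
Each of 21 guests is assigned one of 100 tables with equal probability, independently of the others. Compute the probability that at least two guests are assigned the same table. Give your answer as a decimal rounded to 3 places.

It's easier to compute the probability that all 21 are distinct.
P(all distinct) = 100/100 · 99/100 · ··· · 80/100 ≈ 0.104.
So the probability of at least one match is 1 − 0.104 = 0.896.

0.896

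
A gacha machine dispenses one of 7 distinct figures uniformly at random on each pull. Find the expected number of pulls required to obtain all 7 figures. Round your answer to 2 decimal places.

After i distinct types are collected, each trial gives a new one with probability (7−i)/7, so the expected wait for the next new type is 7/(7−i).
E = 7/7 + 7/6 + 7/5 + 7/4 + 7/3 + 7/2 + 7/1 = 363/20 ≈ 18.15.

18.15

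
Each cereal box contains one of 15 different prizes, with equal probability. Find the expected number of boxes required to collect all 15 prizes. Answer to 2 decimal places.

49.77

After i distinct types are collected, each trial gives a new one with probability (15−i)/15, so the expected wait for the next new type is 15/(15−i).
E = 15/15 + 15/14 + 15/13 + 15/12 + 15/11 + 15/10 + 15/9 + 15/8 + 15/7 + 15/6 + 15/5 + 15/4 + 15/3 + 15/2 + 15/1 = 1195757/24024 ≈ 49.77.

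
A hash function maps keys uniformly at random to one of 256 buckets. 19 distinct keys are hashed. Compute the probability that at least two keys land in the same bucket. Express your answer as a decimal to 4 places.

It's easier to compute the probability that all 19 are distinct.
P(all distinct) = 256/256 · 255/256 · ··· · 238/256 ≈ 0.5043.
So the probability of at least one match is 1 − 0.5043 = 0.4957.

0.4957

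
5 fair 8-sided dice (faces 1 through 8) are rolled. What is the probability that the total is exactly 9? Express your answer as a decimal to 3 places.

There are 8^5 = 32768 equally likely outcomes.
The number of ordered 5-tuples from {1,…,8} summing to 9 is 70.
P(sum = 9) = 70/32768 = 35/16384 ≈ 0.002.

0.002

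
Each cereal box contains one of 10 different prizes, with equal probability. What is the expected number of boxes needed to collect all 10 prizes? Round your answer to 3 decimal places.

29.290

After i distinct types are collected, each trial gives a new one with probability (10−i)/10, so the expected wait for the next new type is 10/(10−i).
E = 10/10 + 10/9 + 10/8 + 10/7 + 10/6 + 10/5 + 10/4 + 10/3 + 10/2 + 10/1 = 7381/252 ≈ 29.290.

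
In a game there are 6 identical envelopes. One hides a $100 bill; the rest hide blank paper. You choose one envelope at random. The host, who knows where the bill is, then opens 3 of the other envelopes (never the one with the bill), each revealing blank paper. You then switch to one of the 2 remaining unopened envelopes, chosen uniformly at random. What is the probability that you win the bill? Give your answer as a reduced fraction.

Your original envelope holds the bill with probability 1/6, so the other 5 collectively hold it with probability 5/6.
The host can always find 3 empty envelopes to open, so the reveals don't change that 5/6; it is now spread over the 2 remaining unopened envelopes.
P(win by switching) = (5/6) · (1/2) = 5/12.

5/12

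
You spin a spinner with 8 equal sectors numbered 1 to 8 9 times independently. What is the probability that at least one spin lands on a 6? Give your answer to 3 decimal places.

P(no spin lands on a 6) = (7/8)^9 ≈ 0.301.
P(at least one) = 1 − 0.301 = 0.699.

0.699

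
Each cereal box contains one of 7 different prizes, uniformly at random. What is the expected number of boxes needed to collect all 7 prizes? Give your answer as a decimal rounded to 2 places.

18.15

After i distinct types are collected, each trial gives a new one with probability (7−i)/7, so the expected wait for the next new type is 7/(7−i).
E = 7/7 + 7/6 + 7/5 + 7/4 + 7/3 + 7/2 + 7/1 = 363/20 ≈ 18.15.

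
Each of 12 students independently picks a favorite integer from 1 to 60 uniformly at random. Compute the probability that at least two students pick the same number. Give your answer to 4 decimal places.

It's easier to compute the probability that all 12 are distinct.
P(all distinct) = 60/60 · 59/60 · ··· · 49/60 ≈ 0.3079.
So the probability of at least one match is 1 − 0.3079 = 0.6921.

0.6921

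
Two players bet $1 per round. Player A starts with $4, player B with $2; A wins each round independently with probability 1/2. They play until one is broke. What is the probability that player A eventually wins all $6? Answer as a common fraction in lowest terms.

2/3

With a fair step, P(i) = ½P(i−1) + ½P(i+1) with P(0)=0, P(6)=1 has the linear solution P(i) = i/6.
P(4) = 4/6 = 2/3.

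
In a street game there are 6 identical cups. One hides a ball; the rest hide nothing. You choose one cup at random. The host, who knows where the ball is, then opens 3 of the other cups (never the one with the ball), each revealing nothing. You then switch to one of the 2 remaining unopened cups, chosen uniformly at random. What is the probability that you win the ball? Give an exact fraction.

Your original cup holds the ball with probability 1/6, so the other 5 collectively hold it with probability 5/6.
The host can always find 3 empty cups to open, so the reveals don't change that 5/6; it is now spread over the 2 remaining unopened cups.
P(win by switching) = (5/6) · (1/2) = 5/12.

5/12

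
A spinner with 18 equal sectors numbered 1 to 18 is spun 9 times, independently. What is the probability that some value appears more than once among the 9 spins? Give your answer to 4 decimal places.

P(all 9 different) = 18/18 · 17/18 · ··· · 10/18 ≈ 0.0889.
P(at least two equal) = 1 − 0.0889 = 0.9111.

0.9111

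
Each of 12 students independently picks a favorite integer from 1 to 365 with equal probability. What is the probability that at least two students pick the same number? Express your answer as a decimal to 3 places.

0.167

It's easier to compute the probability that all 12 are distinct.
P(all distinct) = 365/365 · 364/365 · ··· · 354/365 ≈ 0.833.
So the probability of at least one match is 1 − 0.833 = 0.167.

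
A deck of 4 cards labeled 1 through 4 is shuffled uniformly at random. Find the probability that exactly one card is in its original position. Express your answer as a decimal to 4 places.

Choose which one is fixed: C(4,1) = 4 ways.
The remaining 3 must have no fixed point: D(3) = 2.
P = 4·2/24 = 1/3 ≈ 0.3333.

0.3333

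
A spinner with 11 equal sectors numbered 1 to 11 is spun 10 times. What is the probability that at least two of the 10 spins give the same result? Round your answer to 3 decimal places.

P(all 10 different) = 11/11 · 10/11 · ··· · 2/11 ≈ 0.002.
P(at least two equal) = 1 − 0.002 = 0.998.

0.998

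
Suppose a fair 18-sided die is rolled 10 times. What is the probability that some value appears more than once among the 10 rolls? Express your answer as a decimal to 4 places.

0.9555

P(all 10 different) = 18/18 · 17/18 · ··· · 9/18 ≈ 0.0445.
P(at least two equal) = 1 − 0.0445 = 0.9555.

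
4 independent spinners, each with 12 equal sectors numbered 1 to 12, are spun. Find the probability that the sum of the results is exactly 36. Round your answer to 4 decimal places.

0.0217

There are 12^4 = 20736 equally likely outcomes.
The number of ordered 4-tuples from {1,…,12} summing to 36 is 451.
P(sum = 36) = 451/20736 ≈ 0.0217.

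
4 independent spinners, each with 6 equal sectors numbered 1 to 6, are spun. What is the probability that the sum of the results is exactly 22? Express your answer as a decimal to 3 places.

0.008

There are 6^4 = 1296 equally likely outcomes.
The number of ordered 4-tuples from {1,…,6} summing to 22 is 10.
P(sum = 22) = 10/1296 = 5/648 ≈ 0.008.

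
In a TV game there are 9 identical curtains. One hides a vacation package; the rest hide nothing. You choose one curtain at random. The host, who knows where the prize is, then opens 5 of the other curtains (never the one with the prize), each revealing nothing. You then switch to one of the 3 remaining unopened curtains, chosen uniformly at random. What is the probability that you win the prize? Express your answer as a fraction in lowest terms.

Your original curtain holds the prize with probability 1/9, so the other 8 collectively hold it with probability 8/9.
The host can always find 5 empty curtains to open, so the reveals don't change that 8/9; it is now spread over the 3 remaining unopened curtains.
P(win by switching) = (8/9) · (1/3) = 8/27.

8/27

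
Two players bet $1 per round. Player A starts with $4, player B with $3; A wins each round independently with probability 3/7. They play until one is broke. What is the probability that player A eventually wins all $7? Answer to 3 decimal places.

Let r = q/p = (4/7)/(3/7) = 4/3. The recurrence P(i) = p·P(i+1) + q·P(i−1) with P(0)=0, P(7)=1 gives P(i) = (1 − r^i)/(1 − r^7).
P(4) = (1 − (4/3)^4) / (1 − (4/3)^7) = 4725/14197 ≈ 0.333.

0.333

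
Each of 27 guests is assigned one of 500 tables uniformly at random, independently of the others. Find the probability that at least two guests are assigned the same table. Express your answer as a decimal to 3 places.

It's easier to compute the probability that all 27 are distinct.
P(all distinct) = 500/500 · 499/500 · ··· · 474/500 ≈ 0.489.
So the probability of at least one match is 1 − 0.489 = 0.511.

0.511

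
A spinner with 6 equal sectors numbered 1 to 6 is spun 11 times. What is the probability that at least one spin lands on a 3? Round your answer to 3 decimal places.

P(no spin lands on a 3) = (5/6)^11 ≈ 0.135.
P(at least one) = 1 − 0.135 = 0.865.

0.865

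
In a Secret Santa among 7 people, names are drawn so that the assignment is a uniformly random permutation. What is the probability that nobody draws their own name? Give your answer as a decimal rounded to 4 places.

This is the derangement probability: permutations of 7 with no fixed point.
D(7) = 7! · (1 − 1/1! + 1/2! − ··· + (−1)^7/7!) = 1854.
P = 1854/5040 = 103/280 ≈ 0.3679.

0.3679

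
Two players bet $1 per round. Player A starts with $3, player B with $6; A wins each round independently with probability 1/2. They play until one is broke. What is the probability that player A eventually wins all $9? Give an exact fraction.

1/3

With a fair step, P(i) = ½P(i−1) + ½P(i+1) with P(0)=0, P(9)=1 has the linear solution P(i) = i/9.
P(3) = 3/9 = 1/3.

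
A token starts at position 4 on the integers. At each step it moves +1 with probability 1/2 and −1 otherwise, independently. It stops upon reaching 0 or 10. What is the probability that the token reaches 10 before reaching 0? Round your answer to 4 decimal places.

With a fair step, P(i) = ½P(i−1) + ½P(i+1) with P(0)=0, P(10)=1 has the linear solution P(i) = i/10.
P(4) = 4/10 = 2/5 ≈ 0.4000.

0.4000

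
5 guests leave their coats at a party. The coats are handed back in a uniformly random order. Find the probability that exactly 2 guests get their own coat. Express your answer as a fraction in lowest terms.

1/6

Choose which 2 of the 5 are fixed: C(5,2) = 10 ways.
The remaining 3 must have no fixed point: D(3) = 2.
P = 10·2/120 = 1/6.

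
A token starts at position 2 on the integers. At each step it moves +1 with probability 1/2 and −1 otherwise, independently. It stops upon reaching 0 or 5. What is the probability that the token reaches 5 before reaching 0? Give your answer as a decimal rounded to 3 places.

0.400

With a fair step, P(i) = ½P(i−1) + ½P(i+1) with P(0)=0, P(5)=1 has the linear solution P(i) = i/5.
P(2) = 2/5 ≈ 0.400.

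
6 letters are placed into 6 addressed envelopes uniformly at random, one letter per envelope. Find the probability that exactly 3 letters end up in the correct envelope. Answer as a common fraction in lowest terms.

Choose which 3 of the 6 are fixed: C(6,3) = 20 ways.
The remaining 3 must have no fixed point: D(3) = 2.
P = 20·2/720 = 1/18.

1/18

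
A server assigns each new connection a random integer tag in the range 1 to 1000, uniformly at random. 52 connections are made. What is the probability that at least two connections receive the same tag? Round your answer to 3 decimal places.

It's easier to compute the probability that all 52 are distinct.
P(all distinct) = 1000/1000 · 999/1000 · ··· · 949/1000 ≈ 0.259.
So the probability of at least one match is 1 − 0.259 = 0.741.

0.741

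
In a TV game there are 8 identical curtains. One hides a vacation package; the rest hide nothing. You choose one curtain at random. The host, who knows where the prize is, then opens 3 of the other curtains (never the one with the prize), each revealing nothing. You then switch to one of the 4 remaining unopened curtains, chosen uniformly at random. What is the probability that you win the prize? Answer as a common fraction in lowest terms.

7/32

Your original curtain holds the prize with probability 1/8, so the other 7 collectively hold it with probability 7/8.
The host can always find 3 empty curtains to open, so the reveals don't change that 7/8; it is now spread over the 4 remaining unopened curtains.
P(win by switching) = (7/8) · (1/4) = 7/32.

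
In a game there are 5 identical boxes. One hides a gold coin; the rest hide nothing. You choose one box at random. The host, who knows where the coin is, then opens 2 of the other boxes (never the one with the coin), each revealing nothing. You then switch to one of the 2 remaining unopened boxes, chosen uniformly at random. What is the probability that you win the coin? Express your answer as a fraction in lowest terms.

2/5

Your original box holds the coin with probability 1/5, so the other 4 collectively hold it with probability 4/5.
The host can always find 2 empty boxes to open, so the reveals don't change that 4/5; it is now spread over the 2 remaining unopened boxes.
P(win by switching) = (4/5) · (1/2) = 2/5.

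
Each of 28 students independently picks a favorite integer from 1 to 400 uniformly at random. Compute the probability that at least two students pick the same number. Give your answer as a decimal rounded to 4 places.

It's easier to compute the probability that all 28 are distinct.
P(all distinct) = 400/400 · 399/400 · ··· · 373/400 ≈ 0.3801.
So the probability of at least one match is 1 − 0.3801 = 0.6199.

0.6199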